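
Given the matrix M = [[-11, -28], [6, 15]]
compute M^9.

tr M = 4 and det M = 3, so the characteristic polynomial is λ² − (4)λ + (3) with roots 1 and 3.
Eigenvectors give P = [[7, -2], [-3, 1]] with P⁻¹ = [[1, 2], [3, 7]], and M = P·diag(1, 3)·P⁻¹.
Then M^9 = P·diag(1, 19683)·P⁻¹ = [[7, -39366], [-3, 19683]] · [[1, 2], [3, 7]] = [[-118091, -275548], [59046, 137775]].

[[-118091, -275548], [59046, 137775]]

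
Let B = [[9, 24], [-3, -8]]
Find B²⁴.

[[9, 24], [-3, -8]]

B² = B (a projection; rank 1, trace 1), so B²⁴ = B.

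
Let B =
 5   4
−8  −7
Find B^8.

[[−6559, −6560], [13120, 13121]]

tr B = −2 and det B = −3, so the characteristic polynomial is λ² − (−2)λ + (−3) with roots −3 and 1.
Eigenvectors give P = [[−1, −1], [2, 1]] with P⁻¹ = [[1, 1], [−2, −1]], and B = P·diag(−3, 1)·P⁻¹.
Then B^8 = P·diag(6561, 1)·P⁻¹ = [[−6561, −1], [13122, 1]] · [[1, 1], [−2, −1]] = [[−6559, −6560], [13120, 13121]].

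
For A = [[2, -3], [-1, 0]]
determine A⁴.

[[61, -60], [-20, 21]]

A² = [[7, -6], [-2, 3]]
A³ = [[20, -21], [-7, 6]]
A⁴ = [[61, -60], [-20, 21]]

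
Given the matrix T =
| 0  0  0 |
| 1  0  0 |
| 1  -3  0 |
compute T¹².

[[0, 0, 0], [0, 0, 0], [0, 0, 0]]

T is strictly triangular, hence nilpotent: T³ = 0, so T¹² = 0.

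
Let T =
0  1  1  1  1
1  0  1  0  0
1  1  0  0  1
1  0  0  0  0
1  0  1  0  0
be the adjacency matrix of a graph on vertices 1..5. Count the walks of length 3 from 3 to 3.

4

The number of length-3 walks from vertex 3 to vertex 3 is entry (3,3) of T^3, where T is the adjacency matrix.
T^2 = [[4, 1, 2, 0, 1], [1, 2, 1, 1, 2], [2, 1, 3, 1, 1], [0, 1, 1, 1, 1], [1, 2, 1, 1, 2]]
T^3 = [[4, 6, 6, 4, 6], [6, 2, 5, 1, 2], [6, 5, 4, 2, 5], [4, 1, 2, 0, 1], [6, 2, 5, 1, 2]]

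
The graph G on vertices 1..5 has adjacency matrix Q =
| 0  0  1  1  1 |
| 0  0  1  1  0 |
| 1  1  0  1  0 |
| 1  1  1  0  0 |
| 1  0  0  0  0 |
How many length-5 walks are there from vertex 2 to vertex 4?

31

The number of length-5 walks from vertex 2 to vertex 4 is entry (2,4) of Q^5, where Q is the adjacency matrix.
Q^2 = [[3, 2, 1, 1, 0], [2, 2, 1, 1, 0], [1, 1, 3, 2, 1], [1, 1, 2, 3, 1], [0, 0, 1, 1, 1]]
Q^3 = [[2, 2, 6, 6, 3], [2, 2, 5, 5, 2], [6, 5, 4, 5, 1], [6, 5, 5, 4, 1], [3, 2, 1, 1, 0]]
Q^4 = [[15, 12, 10, 10, 2], [12, 10, 9, 9, 2], [10, 9, 16, 15, 6], [10, 9, 15, 16, 6], [2, 2, 6, 6, 3]]
Q^5 = [[22, 20, 37, 37, 15], [20, 18, 31, 31, 12], [37, 31, 34, 35, 10], [37, 31, 35, 34, 10], [15, 12, 10, 10, 2]]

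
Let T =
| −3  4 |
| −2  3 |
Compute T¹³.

[[−3, 4], [−2, 3]]

T² = I (check: tr T = 0 and det T = −1), so T¹³ = T since 13 is odd.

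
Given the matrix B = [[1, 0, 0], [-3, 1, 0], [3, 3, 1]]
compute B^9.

[[1, 0, 0], [-27, 1, 0], [-297, 27, 1]]

B = I + N where N = [[0, 0, 0], [-3, 0, 0], [3, 3, 0]] is strictly lower-triangular, so N^3 = 0.
(I + N)^9 = I + 9·N + 36·N^2 = [[1, 0, 0], [-27, 1, 0], [-297, 27, 1]].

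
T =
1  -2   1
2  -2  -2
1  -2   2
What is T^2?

[[-2, 0, 7], [-4, 4, 2], [-1, -2, 9]]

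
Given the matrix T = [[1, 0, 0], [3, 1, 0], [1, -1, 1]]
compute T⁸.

T = I + N where N = [[0, 0, 0], [3, 0, 0], [1, -1, 0]] is strictly lower-triangular, so N³ = 0.
(I + N)⁸ = I + 8·N + 28·N² = [[1, 0, 0], [24, 1, 0], [-76, -8, 1]].

[[1, 0, 0], [24, 1, 0], [-76, -8, 1]]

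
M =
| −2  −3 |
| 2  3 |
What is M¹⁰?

[[−2, −3], [2, 3]]

M² = M (a projection; rank 1, trace 1), so M¹⁰ = M.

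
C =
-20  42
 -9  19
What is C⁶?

tr C = -1 and det C = -2, so the characteristic polynomial is λ² − (-1)λ + (-2) with roots 1 and -2.
Eigenvectors give P = [[2, -7], [1, -3]] with P⁻¹ = [[-3, 7], [-1, 2]], and C = P·diag(1, -2)·P⁻¹.
Then C⁶ = P·diag(1, 64)·P⁻¹ = [[2, -448], [1, -192]] · [[-3, 7], [-1, 2]] = [[442, -882], [189, -377]].

[[442, -882], [189, -377]]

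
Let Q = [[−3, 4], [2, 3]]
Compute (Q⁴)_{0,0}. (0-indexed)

289

Q² = [[17, 0], [0, 17]]
Q³ = [[−51, 68], [34, 51]]
Q⁴ = [[289, 0], [0, 289]]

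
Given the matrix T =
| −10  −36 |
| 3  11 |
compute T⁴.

tr T = 1 and det T = −2, so the characteristic polynomial is λ² − (1)λ + (−2) with roots −1 and 2.
Eigenvectors give P = [[4, 3], [−1, −1]] with P⁻¹ = [[1, 3], [−1, −4]], and T = P·diag(−1, 2)·P⁻¹.
Then T⁴ = P·diag(1, 16)·P⁻¹ = [[4, 48], [−1, −16]] · [[1, 3], [−1, −4]] = [[−44, −180], [15, 61]].

[[−44, −180], [15, 61]]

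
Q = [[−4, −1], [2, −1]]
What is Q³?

tr Q = −5 and det Q = 6, so the characteristic polynomial is λ² − (−5)λ + (6) with roots −2 and −3.
Eigenvectors give P = [[1, 1], [−2, −1]] with P⁻¹ = [[−1, −1], [2, 1]], and Q = P·diag(−2, −3)·P⁻¹.
Then Q³ = P·diag(−8, −27)·P⁻¹ = [[−8, −27], [16, 27]] · [[−1, −1], [2, 1]] = [[−46, −19], [38, 11]].

[[−46, −19], [38, 11]]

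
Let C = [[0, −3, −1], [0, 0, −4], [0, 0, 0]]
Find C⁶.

[[0, 0, 0], [0, 0, 0], [0, 0, 0]]

C is strictly triangular, hence nilpotent: C³ = 0, so C⁶ = 0.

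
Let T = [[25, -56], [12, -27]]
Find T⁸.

[[-39359, 91840], [-19680, 45921]]

tr T = -2 and det T = -3, so the characteristic polynomial is λ² − (-2)λ + (-3) with roots 1 and -3.
Eigenvectors give P = [[7, -2], [3, -1]] with P⁻¹ = [[1, -2], [3, -7]], and T = P·diag(1, -3)·P⁻¹.
Then T⁸ = P·diag(1, 6561)·P⁻¹ = [[7, -13122], [3, -6561]] · [[1, -2], [3, -7]] = [[-39359, 91840], [-19680, 45921]].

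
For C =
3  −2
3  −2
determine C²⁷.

[[3, −2], [3, −2]]

C² = C (a projection; rank 1, trace 1), so C²⁷ = C.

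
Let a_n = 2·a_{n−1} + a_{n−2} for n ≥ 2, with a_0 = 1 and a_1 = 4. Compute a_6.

309

With companion matrix C = [[2, 1], [1, 0]], [a_n, a_{n−1}]ᵀ = C·[a_{n−1}, a_{n−2}]ᵀ, so [a_6, a_5]ᵀ = C⁵·[a_1, a_0]ᵀ.
C⁵ = [[70, 29], [29, 12]], giving [a_6, a_5]ᵀ = [[309], [128]].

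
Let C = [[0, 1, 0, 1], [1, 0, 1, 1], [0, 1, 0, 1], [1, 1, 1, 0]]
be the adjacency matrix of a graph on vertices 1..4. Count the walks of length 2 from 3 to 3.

2

The number of length-2 walks from vertex 3 to vertex 3 is entry (3,3) of C², where C is the adjacency matrix.
C² = [[2, 1, 2, 1], [1, 3, 1, 2], [2, 1, 2, 1], [1, 2, 1, 3]]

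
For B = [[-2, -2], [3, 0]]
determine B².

[[-2, 4], [-6, -6]]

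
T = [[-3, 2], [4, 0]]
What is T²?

[[17, -6], [-12, 8]]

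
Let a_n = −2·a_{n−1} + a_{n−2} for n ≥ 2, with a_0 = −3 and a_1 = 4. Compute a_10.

−12467

With companion matrix Q = [[−2, 1], [1, 0]], [a_n, a_{n−1}]ᵀ = Q·[a_{n−1}, a_{n−2}]ᵀ, so [a_10, a_9]ᵀ = Q⁹·[a_1, a_0]ᵀ.
Q⁹ = [[−2378, 985], [985, −408]], giving [a_10, a_9]ᵀ = [[−12467], [5164]].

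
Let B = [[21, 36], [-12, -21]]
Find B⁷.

tr B = 0 and det B = -9, so the characteristic polynomial is λ² − (0)λ + (-9) with roots -3 and 3.
Eigenvectors give P = [[-3, -2], [2, 1]] with P⁻¹ = [[1, 2], [-2, -3]], and B = P·diag(-3, 3)·P⁻¹.
Then B⁷ = P·diag(-2187, 2187)·P⁻¹ = [[6561, -4374], [-4374, 2187]] · [[1, 2], [-2, -3]] = [[15309, 26244], [-8748, -15309]].

[[15309, 26244], [-8748, -15309]]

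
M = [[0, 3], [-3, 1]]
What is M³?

[[-9, -24], [24, -17]]

M² = [[-9, 3], [-3, -8]]
M³ = [[-9, -24], [24, -17]]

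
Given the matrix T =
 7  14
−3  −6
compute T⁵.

T² = T (a projection; rank 1, trace 1), so T⁵ = T.

[[7, 14], [−3, −6]]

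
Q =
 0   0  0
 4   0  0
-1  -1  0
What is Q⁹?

Q is strictly triangular, hence nilpotent: Q³ = 0, so Q⁹ = 0.

[[0, 0, 0], [0, 0, 0], [0, 0, 0]]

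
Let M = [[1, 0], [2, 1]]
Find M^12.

M = I + N where N = [[0, 0], [2, 0]] is strictly lower-triangular, so N^2 = 0.
(I + N)^12 = I + 12·N = [[1, 0], [24, 1]].

[[1, 0], [24, 1]]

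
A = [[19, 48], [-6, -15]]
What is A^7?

tr A = 4 and det A = 3, so the characteristic polynomial is λ² − (4)λ + (3) with roots 1 and 3.
Eigenvectors give P = [[-8, -3], [3, 1]] with P⁻¹ = [[1, 3], [-3, -8]], and A = P·diag(1, 3)·P⁻¹.
Then A^7 = P·diag(1, 2187)·P⁻¹ = [[-8, -6561], [3, 2187]] · [[1, 3], [-3, -8]] = [[19675, 52464], [-6558, -17487]].

[[19675, 52464], [-6558, -17487]]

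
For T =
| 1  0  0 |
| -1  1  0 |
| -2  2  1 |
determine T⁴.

[[1, 0, 0], [-4, 1, 0], [-20, 8, 1]]

T = I + N where N = [[0, 0, 0], [-1, 0, 0], [-2, 2, 0]] is strictly lower-triangular, so N³ = 0.
(I + N)⁴ = I + 4·N + 6·N² = [[1, 0, 0], [-4, 1, 0], [-20, 8, 1]].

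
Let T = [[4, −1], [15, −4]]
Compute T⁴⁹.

[[4, −1], [15, −4]]

T² = I (check: tr T = 0 and det T = −1), so T⁴⁹ = T since 49 is odd.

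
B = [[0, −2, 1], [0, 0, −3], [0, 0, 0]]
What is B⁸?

B is strictly triangular, hence nilpotent: B³ = 0, so B⁸ = 0.

[[0, 0, 0], [0, 0, 0], [0, 0, 0]]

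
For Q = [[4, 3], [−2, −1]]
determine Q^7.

[[382, 381], [−254, −253]]

tr Q = 3 and det Q = 2, so the characteristic polynomial is λ² − (3)λ + (2) with roots 2 and 1.
Eigenvectors give P = [[3, −1], [−2, 1]] with P⁻¹ = [[1, 1], [2, 3]], and Q = P·diag(2, 1)·P⁻¹.
Then Q^7 = P·diag(128, 1)·P⁻¹ = [[384, −1], [−256, 1]] · [[1, 1], [2, 3]] = [[382, 381], [−254, −253]].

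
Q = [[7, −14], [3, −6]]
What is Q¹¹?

[[7, −14], [3, −6]]

Q² = Q (a projection; rank 1, trace 1), so Q¹¹ = Q.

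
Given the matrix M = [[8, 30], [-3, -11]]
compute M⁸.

[[-2294, -7650], [765, 2551]]

tr M = -3 and det M = 2, so the characteristic polynomial is λ² − (-3)λ + (2) with roots -1 and -2.
Eigenvectors give P = [[10, -3], [-3, 1]] with P⁻¹ = [[1, 3], [3, 10]], and M = P·diag(-1, -2)·P⁻¹.
Then M⁸ = P·diag(1, 256)·P⁻¹ = [[10, -768], [-3, 256]] · [[1, 3], [3, 10]] = [[-2294, -7650], [765, 2551]].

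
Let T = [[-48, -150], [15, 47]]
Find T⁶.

tr T = -1 and det T = -6, so the characteristic polynomial is λ² − (-1)λ + (-6) with roots 2 and -3.
Eigenvectors give P = [[-3, 10], [1, -3]] with P⁻¹ = [[3, 10], [1, 3]], and T = P·diag(2, -3)·P⁻¹.
Then T⁶ = P·diag(64, 729)·P⁻¹ = [[-192, 7290], [64, -2187]] · [[3, 10], [1, 3]] = [[6714, 19950], [-1995, -5921]].

[[6714, 19950], [-1995, -5921]]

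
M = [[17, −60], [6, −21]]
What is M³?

tr M = −4 and det M = 3, so the characteristic polynomial is λ² − (−4)λ + (3) with roots −3 and −1.
Eigenvectors give P = [[3, 10], [1, 3]] with P⁻¹ = [[−3, 10], [1, −3]], and M = P·diag(−3, −1)·P⁻¹.
Then M³ = P·diag(−27, −1)·P⁻¹ = [[−81, −10], [−27, −3]] · [[−3, 10], [1, −3]] = [[233, −780], [78, −261]].

[[233, −780], [78, −261]]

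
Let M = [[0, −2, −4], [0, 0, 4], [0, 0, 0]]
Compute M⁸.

M is strictly triangular, hence nilpotent: M³ = 0, so M⁸ = 0.

[[0, 0, 0], [0, 0, 0], [0, 0, 0]]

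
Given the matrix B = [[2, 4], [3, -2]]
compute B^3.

B^2 = [[16, 0], [0, 16]]
B^3 = [[32, 64], [48, -32]]

[[32, 64], [48, -32]]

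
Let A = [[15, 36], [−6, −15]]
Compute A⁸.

tr A = 0 and det A = −9, so the characteristic polynomial is λ² − (0)λ + (−9) with roots 3 and −3.
Eigenvectors give P = [[−3, −2], [1, 1]] with P⁻¹ = [[−1, −2], [1, 3]], and A = P·diag(3, −3)·P⁻¹.
Then A⁸ = P·diag(6561, 6561)·P⁻¹ = [[−19683, −13122], [6561, 6561]] · [[−1, −2], [1, 3]] = [[6561, 0], [0, 6561]].

[[6561, 0], [0, 6561]]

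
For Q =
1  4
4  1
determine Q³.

[[49, 76], [76, 49]]

Q² = [[17, 8], [8, 17]]
Q³ = [[49, 76], [76, 49]]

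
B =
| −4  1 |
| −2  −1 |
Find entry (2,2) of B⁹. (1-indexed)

18659

tr B = −5 and det B = 6, so the characteristic polynomial is λ² − (−5)λ + (6) with roots −3 and −2.
Eigenvectors give P = [[1, −1], [1, −2]] with P⁻¹ = [[2, −1], [1, −1]], and B = P·diag(−3, −2)·P⁻¹.
Then B⁹ = P·diag(−19683, −512)·P⁻¹ = [[−19683, 512], [−19683, 1024]] · [[2, −1], [1, −1]] = [[−38854, 19171], [−38342, 18659]].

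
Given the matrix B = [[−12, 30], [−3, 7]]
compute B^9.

[[−192222, 575130], [−57513, 172027]]

tr B = −5 and det B = 6, so the characteristic polynomial is λ² − (−5)λ + (6) with roots −3 and −2.
Eigenvectors give P = [[10, 3], [3, 1]] with P⁻¹ = [[1, −3], [−3, 10]], and B = P·diag(−3, −2)·P⁻¹.
Then B^9 = P·diag(−19683, −512)·P⁻¹ = [[−196830, −1536], [−59049, −512]] · [[1, −3], [−3, 10]] = [[−192222, 575130], [−57513, 172027]].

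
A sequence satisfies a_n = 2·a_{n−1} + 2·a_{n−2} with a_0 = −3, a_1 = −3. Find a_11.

−94944

With companion matrix C = [[2, 2], [1, 0]], [a_n, a_{n−1}]ᵀ = C·[a_{n−1}, a_{n−2}]ᵀ, so [a_11, a_10]ᵀ = C^10·[a_1, a_0]ᵀ.
C^10 = [[18272, 13376], [6688, 4896]], giving [a_11, a_10]ᵀ = [[−94944], [−34752]].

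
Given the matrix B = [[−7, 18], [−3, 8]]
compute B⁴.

[[−29, 90], [−15, 46]]

tr B = 1 and det B = −2, so the characteristic polynomial is λ² − (1)λ + (−2) with roots 2 and −1.
Eigenvectors give P = [[−2, −3], [−1, −1]] with P⁻¹ = [[1, −3], [−1, 2]], and B = P·diag(2, −1)·P⁻¹.
Then B⁴ = P·diag(16, 1)·P⁻¹ = [[−32, −3], [−16, −1]] · [[1, −3], [−1, 2]] = [[−29, 90], [−15, 46]].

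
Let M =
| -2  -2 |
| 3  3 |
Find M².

[[-2, -2], [3, 3]]

M² = M (a projection; rank 1, trace 1), so M² = M.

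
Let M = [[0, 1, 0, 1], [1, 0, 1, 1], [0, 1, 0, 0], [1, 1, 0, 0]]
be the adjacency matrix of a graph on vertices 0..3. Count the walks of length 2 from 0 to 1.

The number of length-2 walks from vertex 0 to vertex 1 is entry (0,1) of M², where M is the adjacency matrix.
M² = [[2, 1, 1, 1], [1, 3, 0, 1], [1, 0, 1, 1], [1, 1, 1, 2]]

1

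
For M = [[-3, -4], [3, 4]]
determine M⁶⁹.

[[-3, -4], [3, 4]]

M² = M (a projection; rank 1, trace 1), so M⁶⁹ = M.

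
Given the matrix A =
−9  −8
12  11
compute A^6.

tr A = 2 and det A = −3, so the characteristic polynomial is λ² − (2)λ + (−3) with roots 3 and −1.
Eigenvectors give P = [[−2, −1], [3, 1]] with P⁻¹ = [[1, 1], [−3, −2]], and A = P·diag(3, −1)·P⁻¹.
Then A^6 = P·diag(729, 1)·P⁻¹ = [[−1458, −1], [2187, 1]] · [[1, 1], [−3, −2]] = [[−1455, −1456], [2184, 2185]].

[[−1455, −1456], [2184, 2185]]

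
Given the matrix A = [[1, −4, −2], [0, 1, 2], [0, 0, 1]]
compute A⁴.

A = I + N where N = [[0, −4, −2], [0, 0, 2], [0, 0, 0]] is strictly upper-triangular, so N³ = 0.
(I + N)⁴ = I + 4·N + 6·N² = [[1, −16, −56], [0, 1, 8], [0, 0, 1]].

[[1, −16, −56], [0, 1, 8], [0, 0, 1]]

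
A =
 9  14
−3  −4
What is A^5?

tr A = 5 and det A = 6, so the characteristic polynomial is λ² − (5)λ + (6) with roots 2 and 3.
Eigenvectors give P = [[−2, 7], [1, −3]] with P⁻¹ = [[3, 7], [1, 2]], and A = P·diag(2, 3)·P⁻¹.
Then A^5 = P·diag(32, 243)·P⁻¹ = [[−64, 1701], [32, −729]] · [[3, 7], [1, 2]] = [[1509, 2954], [−633, −1234]].

[[1509, 2954], [−633, −1234]]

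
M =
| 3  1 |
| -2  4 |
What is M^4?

M^2 = [[7, 7], [-14, 14]]
M^3 = [[7, 35], [-70, 42]]
M^4 = [[-49, 147], [-294, 98]]

[[-49, 147], [-294, 98]]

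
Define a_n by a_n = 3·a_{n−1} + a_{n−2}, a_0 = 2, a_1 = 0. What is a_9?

With companion matrix B = [[3, 1], [1, 0]], [a_n, a_{n−1}]ᵀ = B·[a_{n−1}, a_{n−2}]ᵀ, so [a_9, a_8]ᵀ = B⁸·[a_1, a_0]ᵀ.
B⁸ = [[12970, 3927], [3927, 1189]], giving [a_9, a_8]ᵀ = [[7854], [2378]].

7854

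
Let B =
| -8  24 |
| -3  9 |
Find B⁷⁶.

B² = B (a projection; rank 1, trace 1), so B⁷⁶ = B.

[[-8, 24], [-3, 9]]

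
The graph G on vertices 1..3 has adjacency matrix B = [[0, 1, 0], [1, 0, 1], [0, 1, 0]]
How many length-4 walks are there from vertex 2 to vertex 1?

The number of length-4 walks from vertex 2 to vertex 1 is entry (2,1) of B⁴, where B is the adjacency matrix.
B² = [[1, 0, 1], [0, 2, 0], [1, 0, 1]]
B³ = [[0, 2, 0], [2, 0, 2], [0, 2, 0]]
B⁴ = [[2, 0, 2], [0, 4, 0], [2, 0, 2]]

0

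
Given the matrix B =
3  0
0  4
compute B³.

[[27, 0], [0, 64]]

B² = [[9, 0], [0, 16]]
B³ = [[27, 0], [0, 64]]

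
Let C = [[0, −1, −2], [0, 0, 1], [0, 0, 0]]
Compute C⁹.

[[0, 0, 0], [0, 0, 0], [0, 0, 0]]

C is strictly triangular, hence nilpotent: C³ = 0, so C⁹ = 0.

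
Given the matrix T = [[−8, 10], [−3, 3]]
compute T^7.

tr T = −5 and det T = 6, so the characteristic polynomial is λ² − (−5)λ + (6) with roots −3 and −2.
Eigenvectors give P = [[2, 5], [1, 3]] with P⁻¹ = [[3, −5], [−1, 2]], and T = P·diag(−3, −2)·P⁻¹.
Then T^7 = P·diag(−2187, −128)·P⁻¹ = [[−4374, −640], [−2187, −384]] · [[3, −5], [−1, 2]] = [[−12482, 20590], [−6177, 10167]].

[[−12482, 20590], [−6177, 10167]]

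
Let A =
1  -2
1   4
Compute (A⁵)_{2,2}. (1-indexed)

tr A = 5 and det A = 6, so the characteristic polynomial is λ² − (5)λ + (6) with roots 3 and 2.
Eigenvectors give P = [[-1, -2], [1, 1]] with P⁻¹ = [[1, 2], [-1, -1]], and A = P·diag(3, 2)·P⁻¹.
Then A⁵ = P·diag(243, 32)·P⁻¹ = [[-243, -64], [243, 32]] · [[1, 2], [-1, -1]] = [[-179, -422], [211, 454]].

454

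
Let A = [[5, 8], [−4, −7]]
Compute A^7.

[[2189, 4376], [−2188, −4375]]

tr A = −2 and det A = −3, so the characteristic polynomial is λ² − (−2)λ + (−3) with roots 1 and −3.
Eigenvectors give P = [[2, −1], [−1, 1]] with P⁻¹ = [[1, 1], [1, 2]], and A = P·diag(1, −3)·P⁻¹.
Then A^7 = P·diag(1, −2187)·P⁻¹ = [[2, 2187], [−1, −2187]] · [[1, 1], [1, 2]] = [[2189, 4376], [−2188, −4375]].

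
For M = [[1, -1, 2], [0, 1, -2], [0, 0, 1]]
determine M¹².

M = I + N where N = [[0, -1, 2], [0, 0, -2], [0, 0, 0]] is strictly upper-triangular, so N³ = 0.
(I + N)¹² = I + 12·N + 66·N² = [[1, -12, 156], [0, 1, -24], [0, 0, 1]].

[[1, -12, 156], [0, 1, -24], [0, 0, 1]]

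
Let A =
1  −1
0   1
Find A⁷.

[[1, −7], [0, 1]]

A = I + N where N = [[0, −1], [0, 0]] is strictly upper-triangular, so N² = 0.
(I + N)⁷ = I + 7·N = [[1, −7], [0, 1]].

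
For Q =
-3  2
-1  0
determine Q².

[[7, -6], [3, -2]]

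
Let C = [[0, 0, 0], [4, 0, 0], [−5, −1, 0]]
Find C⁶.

[[0, 0, 0], [0, 0, 0], [0, 0, 0]]

C is strictly triangular, hence nilpotent: C³ = 0, so C⁶ = 0.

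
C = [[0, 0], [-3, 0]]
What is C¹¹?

C is strictly triangular, hence nilpotent: C² = 0, so C¹¹ = 0.

[[0, 0], [0, 0]]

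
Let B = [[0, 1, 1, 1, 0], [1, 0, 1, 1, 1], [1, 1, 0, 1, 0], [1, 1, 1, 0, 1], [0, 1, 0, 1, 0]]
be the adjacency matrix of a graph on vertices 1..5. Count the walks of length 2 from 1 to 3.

2

The number of length-2 walks from vertex 1 to vertex 3 is entry (1,3) of B^2, where B is the adjacency matrix.
B^2 = [[3, 2, 2, 2, 2], [2, 4, 2, 3, 1], [2, 2, 3, 2, 2], [2, 3, 2, 4, 1], [2, 1, 2, 1, 2]]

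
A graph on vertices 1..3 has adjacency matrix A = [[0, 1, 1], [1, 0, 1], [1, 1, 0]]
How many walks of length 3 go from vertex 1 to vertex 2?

The number of length-3 walks from vertex 1 to vertex 2 is entry (1,2) of A³, where A is the adjacency matrix.
A² = [[2, 1, 1], [1, 2, 1], [1, 1, 2]]
A³ = [[2, 3, 3], [3, 2, 3], [3, 3, 2]]

3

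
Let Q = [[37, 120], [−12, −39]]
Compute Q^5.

[[2197, 7320], [−732, −2439]]

tr Q = −2 and det Q = −3, so the characteristic polynomial is λ² − (−2)λ + (−3) with roots −3 and 1.
Eigenvectors give P = [[−3, 10], [1, −3]] with P⁻¹ = [[3, 10], [1, 3]], and Q = P·diag(−3, 1)·P⁻¹.
Then Q^5 = P·diag(−243, 1)·P⁻¹ = [[729, 10], [−243, −3]] · [[3, 10], [1, 3]] = [[2197, 7320], [−732, −2439]].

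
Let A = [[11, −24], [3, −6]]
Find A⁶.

[[6049, −15960], [1995, −5256]]

tr A = 5 and det A = 6, so the characteristic polynomial is λ² − (5)λ + (6) with roots 2 and 3.
Eigenvectors give P = [[−8, 3], [−3, 1]] with P⁻¹ = [[1, −3], [3, −8]], and A = P·diag(2, 3)·P⁻¹.
Then A⁶ = P·diag(64, 729)·P⁻¹ = [[−512, 2187], [−192, 729]] · [[1, −3], [3, −8]] = [[6049, −15960], [1995, −5256]].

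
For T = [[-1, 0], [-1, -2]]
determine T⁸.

[[1, 0], [255, 256]]

tr T = -3 and det T = 2, so the characteristic polynomial is λ² − (-3)λ + (2) with roots -2 and -1.
Eigenvectors give P = [[0, 1], [-1, -1]] with P⁻¹ = [[-1, -1], [1, 0]], and T = P·diag(-2, -1)·P⁻¹.
Then T⁸ = P·diag(256, 1)·P⁻¹ = [[0, 1], [-256, -1]] · [[-1, -1], [1, 0]] = [[1, 0], [255, 256]].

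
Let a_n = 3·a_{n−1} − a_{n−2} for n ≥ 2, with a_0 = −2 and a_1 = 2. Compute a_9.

With companion matrix A = [[3, −1], [1, 0]], [a_n, a_{n−1}]ᵀ = A·[a_{n−1}, a_{n−2}]ᵀ, so [a_9, a_8]ᵀ = A⁸·[a_1, a_0]ᵀ.
A⁸ = [[2584, −987], [987, −377]], giving [a_9, a_8]ᵀ = [[7142], [2728]].

7142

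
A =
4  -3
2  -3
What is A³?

[[34, -21], [14, -15]]

A² = [[10, -3], [2, 3]]
A³ = [[34, -21], [14, -15]]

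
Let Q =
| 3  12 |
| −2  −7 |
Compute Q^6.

tr Q = −4 and det Q = 3, so the characteristic polynomial is λ² − (−4)λ + (3) with roots −3 and −1.
Eigenvectors give P = [[−2, −3], [1, 1]] with P⁻¹ = [[1, 3], [−1, −2]], and Q = P·diag(−3, −1)·P⁻¹.
Then Q^6 = P·diag(729, 1)·P⁻¹ = [[−1458, −3], [729, 1]] · [[1, 3], [−1, −2]] = [[−1455, −4368], [728, 2185]].

[[−1455, −4368], [728, 2185]]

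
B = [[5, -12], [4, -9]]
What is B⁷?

tr B = -4 and det B = 3, so the characteristic polynomial is λ² − (-4)λ + (3) with roots -3 and -1.
Eigenvectors give P = [[-3, 2], [-2, 1]] with P⁻¹ = [[1, -2], [2, -3]], and B = P·diag(-3, -1)·P⁻¹.
Then B⁷ = P·diag(-2187, -1)·P⁻¹ = [[6561, -2], [4374, -1]] · [[1, -2], [2, -3]] = [[6557, -13116], [4372, -8745]].

[[6557, -13116], [4372, -8745]]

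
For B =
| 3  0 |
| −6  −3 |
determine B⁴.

tr B = 0 and det B = −9, so the characteristic polynomial is λ² − (0)λ + (−9) with roots 3 and −3.
Eigenvectors give P = [[−1, 0], [1, 1]] with P⁻¹ = [[−1, 0], [1, 1]], and B = P·diag(3, −3)·P⁻¹.
Then B⁴ = P·diag(81, 81)·P⁻¹ = [[−81, 0], [81, 81]] · [[−1, 0], [1, 1]] = [[81, 0], [0, 81]].

[[81, 0], [0, 81]]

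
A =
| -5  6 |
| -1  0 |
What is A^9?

[[-58025, 115026], [-19171, 37830]]

tr A = -5 and det A = 6, so the characteristic polynomial is λ² − (-5)λ + (6) with roots -2 and -3.
Eigenvectors give P = [[-2, -3], [-1, -1]] with P⁻¹ = [[1, -3], [-1, 2]], and A = P·diag(-2, -3)·P⁻¹.
Then A^9 = P·diag(-512, -19683)·P⁻¹ = [[1024, 59049], [512, 19683]] · [[1, -3], [-1, 2]] = [[-58025, 115026], [-19171, 37830]].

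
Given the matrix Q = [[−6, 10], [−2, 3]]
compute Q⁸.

tr Q = −3 and det Q = 2, so the characteristic polynomial is λ² − (−3)λ + (2) with roots −2 and −1.
Eigenvectors give P = [[−5, −2], [−2, −1]] with P⁻¹ = [[−1, 2], [2, −5]], and Q = P·diag(−2, −1)·P⁻¹.
Then Q⁸ = P·diag(256, 1)·P⁻¹ = [[−1280, −2], [−512, −1]] · [[−1, 2], [2, −5]] = [[1276, −2550], [510, −1019]].

[[1276, −2550], [510, −1019]]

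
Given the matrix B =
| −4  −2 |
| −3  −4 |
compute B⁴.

B² = [[22, 16], [24, 22]]
B³ = [[−136, −108], [−162, −136]]
B⁴ = [[868, 704], [1056, 868]]

[[868, 704], [1056, 868]]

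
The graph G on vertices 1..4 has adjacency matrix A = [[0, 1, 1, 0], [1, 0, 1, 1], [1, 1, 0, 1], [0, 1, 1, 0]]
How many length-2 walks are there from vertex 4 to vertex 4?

2

The number of length-2 walks from vertex 4 to vertex 4 is entry (4,4) of A², where A is the adjacency matrix.
A² = [[2, 1, 1, 2], [1, 3, 2, 1], [1, 2, 3, 1], [2, 1, 1, 2]]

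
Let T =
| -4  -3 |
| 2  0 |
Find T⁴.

[[4, 48], [-32, -60]]

T² = [[10, 12], [-8, -6]]
T³ = [[-16, -30], [20, 24]]
T⁴ = [[4, 48], [-32, -60]]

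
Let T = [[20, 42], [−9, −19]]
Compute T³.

tr T = 1 and det T = −2, so the characteristic polynomial is λ² − (1)λ + (−2) with roots 2 and −1.
Eigenvectors give P = [[−7, −2], [3, 1]] with P⁻¹ = [[−1, −2], [3, 7]], and T = P·diag(2, −1)·P⁻¹.
Then T³ = P·diag(8, −1)·P⁻¹ = [[−56, 2], [24, −1]] · [[−1, −2], [3, 7]] = [[62, 126], [−27, −55]].

[[62, 126], [−27, −55]]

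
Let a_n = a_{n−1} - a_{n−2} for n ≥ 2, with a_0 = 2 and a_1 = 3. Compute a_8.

With companion matrix C = [[1, -1], [1, 0]], [a_n, a_{n−1}]ᵀ = C·[a_{n−1}, a_{n−2}]ᵀ, so [a_8, a_7]ᵀ = C⁷·[a_1, a_0]ᵀ.
C⁷ = [[1, -1], [1, 0]], giving [a_8, a_7]ᵀ = [[1], [3]].

1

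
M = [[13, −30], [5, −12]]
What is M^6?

tr M = 1 and det M = −6, so the characteristic polynomial is λ² − (1)λ + (−6) with roots −2 and 3.
Eigenvectors give P = [[−2, −3], [−1, −1]] with P⁻¹ = [[1, −3], [−1, 2]], and M = P·diag(−2, 3)·P⁻¹.
Then M^6 = P·diag(64, 729)·P⁻¹ = [[−128, −2187], [−64, −729]] · [[1, −3], [−1, 2]] = [[2059, −3990], [665, −1266]].

[[2059, −3990], [665, −1266]]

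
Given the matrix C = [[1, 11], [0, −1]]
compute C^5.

C² = I (check: tr C = 0 and det C = −1), so C^5 = C since 5 is odd.

[[1, 11], [0, −1]]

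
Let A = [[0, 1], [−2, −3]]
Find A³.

[[6, 7], [−14, −15]]

tr A = −3 and det A = 2, so the characteristic polynomial is λ² − (−3)λ + (2) with roots −2 and −1.
Eigenvectors give P = [[−1, −1], [2, 1]] with P⁻¹ = [[1, 1], [−2, −1]], and A = P·diag(−2, −1)·P⁻¹.
Then A³ = P·diag(−8, −1)·P⁻¹ = [[8, 1], [−16, −1]] · [[1, 1], [−2, −1]] = [[6, 7], [−14, −15]].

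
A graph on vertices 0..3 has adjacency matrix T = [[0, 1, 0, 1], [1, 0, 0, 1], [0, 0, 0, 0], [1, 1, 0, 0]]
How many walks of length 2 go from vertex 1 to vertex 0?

1

The number of length-2 walks from vertex 1 to vertex 0 is entry (1,0) of T², where T is the adjacency matrix.
T² = [[2, 1, 0, 1], [1, 2, 0, 1], [0, 0, 0, 0], [1, 1, 0, 2]]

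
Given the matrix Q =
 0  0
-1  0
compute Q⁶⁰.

[[0, 0], [0, 0]]

Q is strictly triangular, hence nilpotent: Q² = 0, so Q⁶⁰ = 0.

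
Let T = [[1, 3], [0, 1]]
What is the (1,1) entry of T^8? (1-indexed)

1

T = I + N where N = [[0, 3], [0, 0]] is strictly upper-triangular, so N^2 = 0.
(I + N)^8 = I + 8·N = [[1, 24], [0, 1]].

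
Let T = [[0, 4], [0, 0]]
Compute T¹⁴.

T is strictly triangular, hence nilpotent: T² = 0, so T¹⁴ = 0.

[[0, 0], [0, 0]]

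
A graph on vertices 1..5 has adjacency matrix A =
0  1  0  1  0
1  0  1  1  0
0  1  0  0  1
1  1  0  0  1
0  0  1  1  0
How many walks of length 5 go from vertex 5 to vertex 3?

The number of length-5 walks from vertex 5 to vertex 3 is entry (5,3) of A⁵, where A is the adjacency matrix.
A² = [[2, 1, 1, 1, 1], [1, 3, 0, 1, 2], [1, 0, 2, 2, 0], [1, 1, 2, 3, 0], [1, 2, 0, 0, 2]]
A³ = [[2, 4, 2, 4, 2], [4, 2, 5, 6, 1], [2, 5, 0, 1, 4], [4, 6, 1, 2, 5], [2, 1, 4, 5, 0]]
A⁴ = [[8, 8, 6, 8, 6], [8, 15, 3, 7, 11], [6, 3, 9, 11, 1], [8, 7, 11, 15, 3], [6, 11, 1, 3, 9]]
A⁵ = [[16, 22, 14, 22, 14], [22, 18, 26, 34, 10], [14, 26, 4, 10, 20], [22, 34, 10, 18, 26], [14, 10, 20, 26, 4]]

20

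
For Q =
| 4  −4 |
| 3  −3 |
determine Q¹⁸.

Q² = Q (a projection; rank 1, trace 1), so Q¹⁸ = Q.

[[4, −4], [3, −3]]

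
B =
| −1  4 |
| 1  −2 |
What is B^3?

B^2 = [[5, −12], [−3, 8]]
B^3 = [[−17, 44], [11, −28]]

[[−17, 44], [11, −28]]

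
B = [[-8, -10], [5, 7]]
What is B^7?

tr B = -1 and det B = -6, so the characteristic polynomial is λ² − (-1)λ + (-6) with roots -3 and 2.
Eigenvectors give P = [[-2, 1], [1, -1]] with P⁻¹ = [[-1, -1], [-1, -2]], and B = P·diag(-3, 2)·P⁻¹.
Then B^7 = P·diag(-2187, 128)·P⁻¹ = [[4374, 128], [-2187, -128]] · [[-1, -1], [-1, -2]] = [[-4502, -4630], [2315, 2443]].

[[-4502, -4630], [2315, 2443]]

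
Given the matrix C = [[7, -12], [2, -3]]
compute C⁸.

tr C = 4 and det C = 3, so the characteristic polynomial is λ² − (4)λ + (3) with roots 3 and 1.
Eigenvectors give P = [[3, 2], [1, 1]] with P⁻¹ = [[1, -2], [-1, 3]], and C = P·diag(3, 1)·P⁻¹.
Then C⁸ = P·diag(6561, 1)·P⁻¹ = [[19683, 2], [6561, 1]] · [[1, -2], [-1, 3]] = [[19681, -39360], [6560, -13119]].

[[19681, -39360], [6560, -13119]]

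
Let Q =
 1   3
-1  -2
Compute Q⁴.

[[1, 3], [-1, -2]]

Q² = [[-2, -3], [1, 1]]
Q³ = [[1, 0], [0, 1]]
Q⁴ = [[1, 3], [-1, -2]]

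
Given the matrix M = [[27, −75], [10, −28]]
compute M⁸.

[[−31269, 94575], [−12610, 38086]]

tr M = −1 and det M = −6, so the characteristic polynomial is λ² − (−1)λ + (−6) with roots 2 and −3.
Eigenvectors give P = [[−3, 5], [−1, 2]] with P⁻¹ = [[−2, 5], [−1, 3]], and M = P·diag(2, −3)·P⁻¹.
Then M⁸ = P·diag(256, 6561)·P⁻¹ = [[−768, 32805], [−256, 13122]] · [[−2, 5], [−1, 3]] = [[−31269, 94575], [−12610, 38086]].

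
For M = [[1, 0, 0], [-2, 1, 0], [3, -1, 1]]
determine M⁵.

[[1, 0, 0], [-10, 1, 0], [35, -5, 1]]

M = I + N where N = [[0, 0, 0], [-2, 0, 0], [3, -1, 0]] is strictly lower-triangular, so N³ = 0.
(I + N)⁵ = I + 5·N + 10·N² = [[1, 0, 0], [-10, 1, 0], [35, -5, 1]].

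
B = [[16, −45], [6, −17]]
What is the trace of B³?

tr B = −1 and det B = −2, so the characteristic polynomial is λ² − (−1)λ + (−2) with roots −2 and 1.
Eigenvectors give P = [[−5, 3], [−2, 1]] with P⁻¹ = [[1, −3], [2, −5]], and B = P·diag(−2, 1)·P⁻¹.
Then B³ = P·diag(−8, 1)·P⁻¹ = [[40, 3], [16, 1]] · [[1, −3], [2, −5]] = [[46, −135], [18, −53]].

−7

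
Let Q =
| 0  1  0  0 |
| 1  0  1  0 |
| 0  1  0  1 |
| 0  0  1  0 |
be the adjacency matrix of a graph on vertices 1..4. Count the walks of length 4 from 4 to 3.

0

The number of length-4 walks from vertex 4 to vertex 3 is entry (4,3) of Q^4, where Q is the adjacency matrix.
Q^2 = [[1, 0, 1, 0], [0, 2, 0, 1], [1, 0, 2, 0], [0, 1, 0, 1]]
Q^3 = [[0, 2, 0, 1], [2, 0, 3, 0], [0, 3, 0, 2], [1, 0, 2, 0]]
Q^4 = [[2, 0, 3, 0], [0, 5, 0, 3], [3, 0, 5, 0], [0, 3, 0, 2]]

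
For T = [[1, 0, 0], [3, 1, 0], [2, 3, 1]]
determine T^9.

[[1, 0, 0], [27, 1, 0], [342, 27, 1]]

T = I + N where N = [[0, 0, 0], [3, 0, 0], [2, 3, 0]] is strictly lower-triangular, so N^3 = 0.
(I + N)^9 = I + 9·N + 36·N^2 = [[1, 0, 0], [27, 1, 0], [342, 27, 1]].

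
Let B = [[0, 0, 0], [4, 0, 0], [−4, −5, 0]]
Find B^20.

[[0, 0, 0], [0, 0, 0], [0, 0, 0]]

B is strictly triangular, hence nilpotent: B^3 = 0, so B^20 = 0.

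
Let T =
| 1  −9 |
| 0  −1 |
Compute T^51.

T² = I (check: tr T = 0 and det T = −1), so T^51 = T since 51 is odd.

[[1, −9], [0, −1]]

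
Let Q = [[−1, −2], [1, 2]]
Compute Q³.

Q² = Q (a projection; rank 1, trace 1), so Q³ = Q.

[[−1, −2], [1, 2]]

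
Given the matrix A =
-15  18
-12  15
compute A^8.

tr A = 0 and det A = -9, so the characteristic polynomial is λ² − (0)λ + (-9) with roots 3 and -3.
Eigenvectors give P = [[1, 3], [1, 2]] with P⁻¹ = [[-2, 3], [1, -1]], and A = P·diag(3, -3)·P⁻¹.
Then A^8 = P·diag(6561, 6561)·P⁻¹ = [[6561, 19683], [6561, 13122]] · [[-2, 3], [1, -1]] = [[6561, 0], [0, 6561]].

[[6561, 0], [0, 6561]]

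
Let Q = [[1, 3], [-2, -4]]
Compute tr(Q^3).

tr Q = -3 and det Q = 2, so the characteristic polynomial is λ² − (-3)λ + (2) with roots -2 and -1.
Eigenvectors give P = [[1, -3], [-1, 2]] with P⁻¹ = [[-2, -3], [-1, -1]], and Q = P·diag(-2, -1)·P⁻¹.
Then Q^3 = P·diag(-8, -1)·P⁻¹ = [[-8, 3], [8, -2]] · [[-2, -3], [-1, -1]] = [[13, 21], [-14, -22]].

-9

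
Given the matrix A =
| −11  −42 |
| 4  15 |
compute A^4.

[[−479, −1680], [160, 561]]

tr A = 4 and det A = 3, so the characteristic polynomial is λ² − (4)λ + (3) with roots 1 and 3.
Eigenvectors give P = [[7, 3], [−2, −1]] with P⁻¹ = [[1, 3], [−2, −7]], and A = P·diag(1, 3)·P⁻¹.
Then A^4 = P·diag(1, 81)·P⁻¹ = [[7, 243], [−2, −81]] · [[1, 3], [−2, −7]] = [[−479, −1680], [160, 561]].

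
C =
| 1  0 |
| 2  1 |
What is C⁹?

C = I + N where N = [[0, 0], [2, 0]] is strictly lower-triangular, so N² = 0.
(I + N)⁹ = I + 9·N = [[1, 0], [18, 1]].

[[1, 0], [18, 1]]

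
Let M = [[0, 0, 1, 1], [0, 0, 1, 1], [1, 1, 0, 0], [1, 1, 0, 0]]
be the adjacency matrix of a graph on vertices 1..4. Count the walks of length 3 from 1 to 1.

0

The number of length-3 walks from vertex 1 to vertex 1 is entry (1,1) of M³, where M is the adjacency matrix.
M² = [[2, 2, 0, 0], [2, 2, 0, 0], [0, 0, 2, 2], [0, 0, 2, 2]]
M³ = [[0, 0, 4, 4], [0, 0, 4, 4], [4, 4, 0, 0], [4, 4, 0, 0]]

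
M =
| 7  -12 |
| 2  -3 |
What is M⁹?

tr M = 4 and det M = 3, so the characteristic polynomial is λ² − (4)λ + (3) with roots 1 and 3.
Eigenvectors give P = [[2, 3], [1, 1]] with P⁻¹ = [[-1, 3], [1, -2]], and M = P·diag(1, 3)·P⁻¹.
Then M⁹ = P·diag(1, 19683)·P⁻¹ = [[2, 59049], [1, 19683]] · [[-1, 3], [1, -2]] = [[59047, -118092], [19682, -39363]].

[[59047, -118092], [19682, -39363]]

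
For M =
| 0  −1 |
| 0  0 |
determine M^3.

M^2 = [[0, 0], [0, 0]]
M^3 = [[0, 0], [0, 0]]

[[0, 0], [0, 0]]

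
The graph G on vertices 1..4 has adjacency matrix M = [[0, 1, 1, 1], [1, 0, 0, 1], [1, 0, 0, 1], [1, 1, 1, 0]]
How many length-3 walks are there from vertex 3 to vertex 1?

The number of length-3 walks from vertex 3 to vertex 1 is entry (3,1) of M³, where M is the adjacency matrix.
M² = [[3, 1, 1, 2], [1, 2, 2, 1], [1, 2, 2, 1], [2, 1, 1, 3]]
M³ = [[4, 5, 5, 5], [5, 2, 2, 5], [5, 2, 2, 5], [5, 5, 5, 4]]

5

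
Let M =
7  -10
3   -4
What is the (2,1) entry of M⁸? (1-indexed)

765

tr M = 3 and det M = 2, so the characteristic polynomial is λ² − (3)λ + (2) with roots 1 and 2.
Eigenvectors give P = [[5, -2], [3, -1]] with P⁻¹ = [[-1, 2], [-3, 5]], and M = P·diag(1, 2)·P⁻¹.
Then M⁸ = P·diag(1, 256)·P⁻¹ = [[5, -512], [3, -256]] · [[-1, 2], [-3, 5]] = [[1531, -2550], [765, -1274]].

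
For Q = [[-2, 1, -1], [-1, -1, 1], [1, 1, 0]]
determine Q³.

[[3, 9, -6], [-9, 3, -3], [6, -3, 3]]

Q² = [[2, -4, 3], [4, 1, 0], [-3, 0, 0]]
Q³ = [[3, 9, -6], [-9, 3, -3], [6, -3, 3]]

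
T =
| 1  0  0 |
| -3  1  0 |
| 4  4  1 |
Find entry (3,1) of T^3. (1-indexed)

-24

T = I + N where N = [[0, 0, 0], [-3, 0, 0], [4, 4, 0]] is strictly lower-triangular, so N^3 = 0.
(I + N)^3 = I + 3·N + 3·N^2 = [[1, 0, 0], [-9, 1, 0], [-24, 12, 1]].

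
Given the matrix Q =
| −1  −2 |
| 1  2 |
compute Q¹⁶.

[[−1, −2], [1, 2]]

Q² = Q (a projection; rank 1, trace 1), so Q¹⁶ = Q.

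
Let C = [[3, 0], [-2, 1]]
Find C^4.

[[81, 0], [-80, 1]]

tr C = 4 and det C = 3, so the characteristic polynomial is λ² − (4)λ + (3) with roots 1 and 3.
Eigenvectors give P = [[0, -1], [1, 1]] with P⁻¹ = [[1, 1], [-1, 0]], and C = P·diag(1, 3)·P⁻¹.
Then C^4 = P·diag(1, 81)·P⁻¹ = [[0, -81], [1, 81]] · [[1, 1], [-1, 0]] = [[81, 0], [-80, 1]].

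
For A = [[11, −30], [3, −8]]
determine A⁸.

[[2551, −7650], [765, −2294]]

tr A = 3 and det A = 2, so the characteristic polynomial is λ² − (3)λ + (2) with roots 2 and 1.
Eigenvectors give P = [[10, 3], [3, 1]] with P⁻¹ = [[1, −3], [−3, 10]], and A = P·diag(2, 1)·P⁻¹.
Then A⁸ = P·diag(256, 1)·P⁻¹ = [[2560, 3], [768, 1]] · [[1, −3], [−3, 10]] = [[2551, −7650], [765, −2294]].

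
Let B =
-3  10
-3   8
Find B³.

tr B = 5 and det B = 6, so the characteristic polynomial is λ² − (5)λ + (6) with roots 3 and 2.
Eigenvectors give P = [[-5, 2], [-3, 1]] with P⁻¹ = [[1, -2], [3, -5]], and B = P·diag(3, 2)·P⁻¹.
Then B³ = P·diag(27, 8)·P⁻¹ = [[-135, 16], [-81, 8]] · [[1, -2], [3, -5]] = [[-87, 190], [-57, 122]].

[[-87, 190], [-57, 122]]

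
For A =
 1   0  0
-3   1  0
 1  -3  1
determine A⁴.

[[1, 0, 0], [-12, 1, 0], [58, -12, 1]]

A = I + N where N = [[0, 0, 0], [-3, 0, 0], [1, -3, 0]] is strictly lower-triangular, so N³ = 0.
(I + N)⁴ = I + 4·N + 6·N² = [[1, 0, 0], [-12, 1, 0], [58, -12, 1]].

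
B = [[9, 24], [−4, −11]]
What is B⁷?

[[4377, 13128], [−2188, −6563]]

tr B = −2 and det B = −3, so the characteristic polynomial is λ² − (−2)λ + (−3) with roots 1 and −3.
Eigenvectors give P = [[3, −2], [−1, 1]] with P⁻¹ = [[1, 2], [1, 3]], and B = P·diag(1, −3)·P⁻¹.
Then B⁷ = P·diag(1, −2187)·P⁻¹ = [[3, 4374], [−1, −2187]] · [[1, 2], [1, 3]] = [[4377, 13128], [−2188, −6563]].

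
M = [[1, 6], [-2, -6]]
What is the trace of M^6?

tr M = -5 and det M = 6, so the characteristic polynomial is λ² − (-5)λ + (6) with roots -2 and -3.
Eigenvectors give P = [[-2, 3], [1, -2]] with P⁻¹ = [[-2, -3], [-1, -2]], and M = P·diag(-2, -3)·P⁻¹.
Then M^6 = P·diag(64, 729)·P⁻¹ = [[-128, 2187], [64, -1458]] · [[-2, -3], [-1, -2]] = [[-1931, -3990], [1330, 2724]].

793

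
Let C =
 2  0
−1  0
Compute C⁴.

[[16, 0], [−8, 0]]

C² = [[4, 0], [−2, 0]]
C³ = [[8, 0], [−4, 0]]
C⁴ = [[16, 0], [−8, 0]]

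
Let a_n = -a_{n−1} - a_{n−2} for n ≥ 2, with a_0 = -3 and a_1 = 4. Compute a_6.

With companion matrix B = [[-1, -1], [1, 0]], [a_n, a_{n−1}]ᵀ = B·[a_{n−1}, a_{n−2}]ᵀ, so [a_6, a_5]ᵀ = B^5·[a_1, a_0]ᵀ.
B^5 = [[0, 1], [-1, -1]], giving [a_6, a_5]ᵀ = [[-3], [-1]].

-3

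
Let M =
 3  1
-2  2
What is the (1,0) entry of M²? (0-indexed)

-10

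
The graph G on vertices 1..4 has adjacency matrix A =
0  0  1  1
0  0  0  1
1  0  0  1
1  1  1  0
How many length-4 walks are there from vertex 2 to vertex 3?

The number of length-4 walks from vertex 2 to vertex 3 is entry (2,3) of A⁴, where A is the adjacency matrix.
A² = [[2, 1, 1, 1], [1, 1, 1, 0], [1, 1, 2, 1], [1, 0, 1, 3]]
A³ = [[2, 1, 3, 4], [1, 0, 1, 3], [3, 1, 2, 4], [4, 3, 4, 2]]
A⁴ = [[7, 4, 6, 6], [4, 3, 4, 2], [6, 4, 7, 6], [6, 2, 6, 11]]

4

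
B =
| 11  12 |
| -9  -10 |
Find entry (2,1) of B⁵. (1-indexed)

tr B = 1 and det B = -2, so the characteristic polynomial is λ² − (1)λ + (-2) with roots -1 and 2.
Eigenvectors give P = [[-1, 4], [1, -3]] with P⁻¹ = [[3, 4], [1, 1]], and B = P·diag(-1, 2)·P⁻¹.
Then B⁵ = P·diag(-1, 32)·P⁻¹ = [[1, 128], [-1, -96]] · [[3, 4], [1, 1]] = [[131, 132], [-99, -100]].

-99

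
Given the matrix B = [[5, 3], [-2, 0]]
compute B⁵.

[[665, 633], [-422, -390]]

tr B = 5 and det B = 6, so the characteristic polynomial is λ² − (5)λ + (6) with roots 2 and 3.
Eigenvectors give P = [[-1, 3], [1, -2]] with P⁻¹ = [[2, 3], [1, 1]], and B = P·diag(2, 3)·P⁻¹.
Then B⁵ = P·diag(32, 243)·P⁻¹ = [[-32, 729], [32, -486]] · [[2, 3], [1, 1]] = [[665, 633], [-422, -390]].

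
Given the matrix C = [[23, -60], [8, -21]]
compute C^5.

[[1463, -3660], [488, -1221]]

tr C = 2 and det C = -3, so the characteristic polynomial is λ² − (2)λ + (-3) with roots 3 and -1.
Eigenvectors give P = [[3, 5], [1, 2]] with P⁻¹ = [[2, -5], [-1, 3]], and C = P·diag(3, -1)·P⁻¹.
Then C^5 = P·diag(243, -1)·P⁻¹ = [[729, -5], [243, -2]] · [[2, -5], [-1, 3]] = [[1463, -3660], [488, -1221]].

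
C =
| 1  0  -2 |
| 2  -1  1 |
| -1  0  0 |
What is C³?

C² = [[3, 0, -2], [-1, 1, -5], [-1, 0, 2]]
C³ = [[5, 0, -6], [6, -1, 3], [-3, 0, 2]]

[[5, 0, -6], [6, -1, 3], [-3, 0, 2]]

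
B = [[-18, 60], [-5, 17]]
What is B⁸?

tr B = -1 and det B = -6, so the characteristic polynomial is λ² − (-1)λ + (-6) with roots -3 and 2.
Eigenvectors give P = [[4, 3], [1, 1]] with P⁻¹ = [[1, -3], [-1, 4]], and B = P·diag(-3, 2)·P⁻¹.
Then B⁸ = P·diag(6561, 256)·P⁻¹ = [[26244, 768], [6561, 256]] · [[1, -3], [-1, 4]] = [[25476, -75660], [6305, -18659]].

[[25476, -75660], [6305, -18659]]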